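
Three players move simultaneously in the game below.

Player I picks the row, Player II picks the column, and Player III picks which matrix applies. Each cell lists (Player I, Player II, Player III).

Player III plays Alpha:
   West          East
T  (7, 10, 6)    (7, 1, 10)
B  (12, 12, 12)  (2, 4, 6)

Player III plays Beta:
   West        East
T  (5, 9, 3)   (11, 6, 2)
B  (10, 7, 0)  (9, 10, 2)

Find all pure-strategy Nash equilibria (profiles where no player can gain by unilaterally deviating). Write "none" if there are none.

The unique pure-strategy Nash equilibrium is (B, West, Alpha).

For each strategy profile, look for a profitable unilateral deviation.
(T, West, Alpha): Player I can switch to B (7 → 12). Not NE.
(T, West, Beta): Player I can switch to B (5 → 10). Not NE.
(T, East, Alpha): Player II can switch to West (1 → 10). Not NE.
(T, East, Beta): Player II can switch to West (6 → 9). Not NE.
(B, West, Alpha): Player I gets 12, best alternative 7; Player II gets 12, best alternative 4; Player III gets 12, best alternative 0. No profitable deviation — NE.
(B, West, Beta): Player II can switch to East (7 → 10). Not NE.
(B, East, Alpha): Player I can switch to T (2 → 7). Not NE.
(B, East, Beta): Player I can switch to T (9 → 11). Not NE.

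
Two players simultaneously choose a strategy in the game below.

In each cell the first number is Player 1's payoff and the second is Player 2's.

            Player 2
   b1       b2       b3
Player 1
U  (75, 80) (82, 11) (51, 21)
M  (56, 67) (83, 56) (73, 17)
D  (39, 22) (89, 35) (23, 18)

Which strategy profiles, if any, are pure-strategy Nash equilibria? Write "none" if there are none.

The pure Nash equilibria are (U, b1) and (D, b2).

For each player, find the best response to each opponent profile; mutual best responses are the pure NE.
Player 1 against b1: payoffs 75, 56, 39 → best response U.
Player 1 against b2: payoffs 82, 83, 89 → best response D.
Player 1 against b3: payoffs 51, 73, 23 → best response M.
Player 2 against U: payoffs 80, 11, 21 → best response b1.
Player 2 against M: payoffs 67, 56, 17 → best response b1.
Player 2 against D: payoffs 22, 35, 18 → best response b2.
Mutual best responses: (U, b1); (D, b2).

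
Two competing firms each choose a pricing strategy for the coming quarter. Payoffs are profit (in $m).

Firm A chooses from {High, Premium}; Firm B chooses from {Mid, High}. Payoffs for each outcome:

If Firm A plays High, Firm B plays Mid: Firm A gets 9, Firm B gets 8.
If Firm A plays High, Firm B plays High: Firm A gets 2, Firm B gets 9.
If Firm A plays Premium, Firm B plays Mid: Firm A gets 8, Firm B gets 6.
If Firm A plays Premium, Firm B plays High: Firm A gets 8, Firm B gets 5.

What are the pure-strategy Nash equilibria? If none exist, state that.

For each strategy profile, look for a profitable unilateral deviation.
(High, Mid): Firm B can switch to High (8 → 9). Not NE.
(High, High): Firm A can switch to Premium (2 → 8). Not NE.
(Premium, Mid): Firm A can switch to High (8 → 9). Not NE.
(Premium, High): Firm B can switch to Mid (5 → 6). Not NE.

No pure-strategy Nash equilibrium.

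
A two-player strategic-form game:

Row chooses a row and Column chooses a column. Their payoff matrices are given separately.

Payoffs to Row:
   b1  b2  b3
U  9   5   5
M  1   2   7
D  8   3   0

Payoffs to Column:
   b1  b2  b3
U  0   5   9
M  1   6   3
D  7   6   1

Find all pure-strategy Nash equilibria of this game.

Mark each player's best response to every combination of opponents' strategies; a profile where every player is best-responding is a pure Nash equilibrium.
Row against b1: payoffs 9, 1, 8 → best response U.
Row against b2: payoffs 5, 2, 3 → best response U.
Row against b3: payoffs 5, 7, 0 → best response M.
Column against U: payoffs 0, 5, 9 → best response b3.
Column against M: payoffs 1, 6, 3 → best response b2.
Column against D: payoffs 7, 6, 1 → best response b1.
No profile is a mutual best response for all players.

There is no pure-strategy Nash equilibrium.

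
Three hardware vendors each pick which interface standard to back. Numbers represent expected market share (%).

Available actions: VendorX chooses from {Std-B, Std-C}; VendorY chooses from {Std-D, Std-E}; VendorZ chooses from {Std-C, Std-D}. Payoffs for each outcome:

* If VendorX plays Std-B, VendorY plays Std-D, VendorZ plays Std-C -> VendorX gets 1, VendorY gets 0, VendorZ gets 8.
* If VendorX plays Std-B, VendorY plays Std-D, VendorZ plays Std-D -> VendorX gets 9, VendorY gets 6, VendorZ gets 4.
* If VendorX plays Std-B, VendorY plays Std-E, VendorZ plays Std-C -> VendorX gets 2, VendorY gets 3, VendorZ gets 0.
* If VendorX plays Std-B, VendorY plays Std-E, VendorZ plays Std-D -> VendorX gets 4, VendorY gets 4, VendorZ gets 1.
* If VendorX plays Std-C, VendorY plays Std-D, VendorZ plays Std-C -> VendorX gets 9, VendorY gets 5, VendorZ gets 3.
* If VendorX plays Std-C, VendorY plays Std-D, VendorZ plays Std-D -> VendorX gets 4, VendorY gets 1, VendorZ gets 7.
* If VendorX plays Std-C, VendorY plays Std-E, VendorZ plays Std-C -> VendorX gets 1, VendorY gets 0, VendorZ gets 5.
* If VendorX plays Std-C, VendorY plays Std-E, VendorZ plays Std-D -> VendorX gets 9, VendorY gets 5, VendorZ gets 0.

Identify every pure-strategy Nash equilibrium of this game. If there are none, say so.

There is no pure-strategy Nash equilibrium.

VendorX against (Std-D, Std-C): payoffs 1, 9 → best response Std-C.
VendorX against (Std-D, Std-D): payoffs 9, 4 → best response Std-B.
VendorX against (Std-E, Std-C): payoffs 2, 1 → best response Std-B.
VendorX against (Std-E, Std-D): payoffs 4, 9 → best response Std-C.
VendorY against (Std-B, Std-C): payoffs 0, 3 → best response Std-E.
VendorY against (Std-B, Std-D): payoffs 6, 4 → best response Std-D.
VendorY against (Std-C, Std-C): payoffs 5, 0 → best response Std-D.
VendorY against (Std-C, Std-D): payoffs 1, 5 → best response Std-E.
VendorZ against (Std-B, Std-D): payoffs 8, 4 → best response Std-C.
VendorZ against (Std-B, Std-E): payoffs 0, 1 → best response Std-D.
VendorZ against (Std-C, Std-D): payoffs 3, 7 → best response Std-D.
VendorZ against (Std-C, Std-E): payoffs 5, 0 → best response Std-C.
No profile is a mutual best response for all players.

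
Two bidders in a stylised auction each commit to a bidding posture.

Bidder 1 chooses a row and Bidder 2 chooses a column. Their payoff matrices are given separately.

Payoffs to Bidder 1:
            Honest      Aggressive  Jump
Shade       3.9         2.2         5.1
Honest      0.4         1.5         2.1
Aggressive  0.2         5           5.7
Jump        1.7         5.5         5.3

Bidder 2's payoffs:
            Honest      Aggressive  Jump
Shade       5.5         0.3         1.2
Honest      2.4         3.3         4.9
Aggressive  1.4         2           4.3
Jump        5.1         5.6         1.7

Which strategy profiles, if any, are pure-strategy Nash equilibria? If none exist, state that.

(Shade, Honest): Bidder 1 gets 3.9, best alternative 1.7; Bidder 2 gets 5.5, best alternative 1.2. No profitable deviation — NE.
(Shade, Aggressive): Bidder 1 can switch to Aggressive (2.2 → 5). Not NE.
(Shade, Jump): Bidder 1 can switch to Aggressive (5.1 → 5.7). Not NE.
(Honest, Honest): Bidder 1 can switch to Shade (0.4 → 3.9). Not NE.
(Honest, Aggressive): Bidder 1 can switch to Shade (1.5 → 2.2). Not NE.
(Honest, Jump): Bidder 1 can switch to Shade (2.1 → 5.1). Not NE.
(Aggressive, Honest): Bidder 1 can switch to Shade (0.2 → 3.9). Not NE.
(Aggressive, Aggressive): Bidder 1 can switch to Jump (5 → 5.5). Not NE.
(Aggressive, Jump): Bidder 1 gets 5.7, best alternative 5.3; Bidder 2 gets 4.3, best alternative 2. No profitable deviation — NE.
(Jump, Honest): Bidder 1 can switch to Shade (1.7 → 3.9). Not NE.
(Jump, Aggressive): Bidder 1 gets 5.5, best alternative 5; Bidder 2 gets 5.6, best alternative 5.1. No profitable deviation — NE.
(Jump, Jump): Bidder 1 can switch to Aggressive (5.3 → 5.7). Not NE.

The pure Nash equilibria are (Shade, Honest) and (Aggressive, Jump) and (Jump, Aggressive).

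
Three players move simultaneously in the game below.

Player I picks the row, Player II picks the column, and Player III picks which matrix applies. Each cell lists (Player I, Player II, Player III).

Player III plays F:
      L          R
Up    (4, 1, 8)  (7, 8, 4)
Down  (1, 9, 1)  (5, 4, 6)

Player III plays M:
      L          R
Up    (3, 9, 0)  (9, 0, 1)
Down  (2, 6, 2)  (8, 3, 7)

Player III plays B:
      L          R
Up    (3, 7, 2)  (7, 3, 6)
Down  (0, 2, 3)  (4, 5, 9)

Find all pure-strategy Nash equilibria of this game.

No pure-strategy Nash equilibrium.

Player I against (L, F): payoffs 4, 1 → best response Up.
Player I against (L, M): payoffs 3, 2 → best response Up.
Player I against (L, B): payoffs 3, 0 → best response Up.
Player I against (R, F): payoffs 7, 5 → best response Up.
Player I against (R, M): payoffs 9, 8 → best response Up.
Player I against (R, B): payoffs 7, 4 → best response Up.
Player II against (Up, F): payoffs 1, 8 → best response R.
Player II against (Up, M): payoffs 9, 0 → best response L.
Player II against (Up, B): payoffs 7, 3 → best response L.
Player II against (Down, F): payoffs 9, 4 → best response L.
Player II against (Down, M): payoffs 6, 3 → best response L.
Player II against (Down, B): payoffs 2, 5 → best response R.
Player III against (Up, L): payoffs 8, 0, 2 → best response F.
Player III against (Up, R): payoffs 4, 1, 6 → best response B.
Player III against (Down, L): payoffs 1, 2, 3 → best response B.
Player III against (Down, R): payoffs 6, 7, 9 → best response B.
No profile is a mutual best response for all players.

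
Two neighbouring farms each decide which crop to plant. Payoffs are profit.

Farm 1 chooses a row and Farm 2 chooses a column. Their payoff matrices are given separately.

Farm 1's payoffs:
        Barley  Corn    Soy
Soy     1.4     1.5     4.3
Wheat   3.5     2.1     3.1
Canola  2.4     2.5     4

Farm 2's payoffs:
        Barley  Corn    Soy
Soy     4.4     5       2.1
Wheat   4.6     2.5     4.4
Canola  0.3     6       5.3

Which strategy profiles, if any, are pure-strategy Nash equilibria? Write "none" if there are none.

Pure-strategy Nash equilibria: (Wheat, Barley) and (Canola, Corn)

(Soy, Barley): Farm 1 can switch to Wheat (1.4 → 3.5). Not NE.
(Soy, Corn): Farm 1 can switch to Wheat (1.5 → 2.1). Not NE.
(Soy, Soy): Farm 2 can switch to Barley (2.1 → 4.4). Not NE.
(Wheat, Barley): Farm 1 gets 3.5, best alternative 2.4; Farm 2 gets 4.6, best alternative 4.4. No profitable deviation — NE.
(Wheat, Corn): Farm 1 can switch to Canola (2.1 → 2.5). Not NE.
(Wheat, Soy): Farm 1 can switch to Soy (3.1 → 4.3). Not NE.
(Canola, Barley): Farm 1 can switch to Wheat (2.4 → 3.5). Not NE.
(Canola, Corn): Farm 1 gets 2.5, best alternative 2.1; Farm 2 gets 6, best alternative 5.3. No profitable deviation — NE.
(Canola, Soy): Farm 1 can switch to Soy (4 → 4.3). Not NE.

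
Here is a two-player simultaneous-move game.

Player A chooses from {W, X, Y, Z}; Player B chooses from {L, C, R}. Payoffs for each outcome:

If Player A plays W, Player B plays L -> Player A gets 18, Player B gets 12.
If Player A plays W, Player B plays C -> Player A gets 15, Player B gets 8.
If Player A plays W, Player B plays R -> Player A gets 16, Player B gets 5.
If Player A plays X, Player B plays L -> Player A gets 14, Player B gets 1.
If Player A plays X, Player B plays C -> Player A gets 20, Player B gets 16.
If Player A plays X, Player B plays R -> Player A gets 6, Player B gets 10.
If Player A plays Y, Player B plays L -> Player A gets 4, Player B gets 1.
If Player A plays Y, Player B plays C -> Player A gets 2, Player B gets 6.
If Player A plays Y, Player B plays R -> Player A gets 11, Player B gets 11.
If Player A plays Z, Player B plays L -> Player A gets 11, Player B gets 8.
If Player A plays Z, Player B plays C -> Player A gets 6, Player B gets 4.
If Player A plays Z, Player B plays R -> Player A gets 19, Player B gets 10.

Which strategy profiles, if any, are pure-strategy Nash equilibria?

Pure-strategy Nash equilibria: (W, L) and (X, C) and (Z, R)

(W, L): Player A gets 18, best alternative 14; Player B gets 12, best alternative 8. No profitable deviation — NE.
(W, C): Player A can switch to X (15 → 20). Not NE.
(W, R): Player A can switch to Z (16 → 19). Not NE.
(X, L): Player A can switch to W (14 → 18). Not NE.
(X, C): Player A gets 20, best alternative 15; Player B gets 16, best alternative 10. No profitable deviation — NE.
(X, R): Player A can switch to W (6 → 16). Not NE.
(Y, L): Player A can switch to W (4 → 18). Not NE.
(Y, C): Player A can switch to W (2 → 15). Not NE.
(Z, R): Player A gets 19, best alternative 16; Player B gets 10, best alternative 8. No profitable deviation — NE.
(The remaining 3 profiles each have a profitable deviation by the same check.)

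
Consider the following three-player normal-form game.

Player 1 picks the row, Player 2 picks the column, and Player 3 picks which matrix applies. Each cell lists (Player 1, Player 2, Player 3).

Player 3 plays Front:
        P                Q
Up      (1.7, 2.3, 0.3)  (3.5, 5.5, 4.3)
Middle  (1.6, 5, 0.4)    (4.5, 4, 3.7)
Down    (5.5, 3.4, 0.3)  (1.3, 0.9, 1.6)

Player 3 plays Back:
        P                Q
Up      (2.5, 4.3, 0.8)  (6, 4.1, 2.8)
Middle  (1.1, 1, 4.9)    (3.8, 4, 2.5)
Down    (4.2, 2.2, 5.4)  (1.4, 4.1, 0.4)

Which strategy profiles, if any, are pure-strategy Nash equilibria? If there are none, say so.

There is no pure-strategy Nash equilibrium.

Player 1 against (P, Front): payoffs 1.7, 1.6, 5.5 → best response Down.
Player 1 against (P, Back): payoffs 2.5, 1.1, 4.2 → best response Down.
Player 1 against (Q, Front): payoffs 3.5, 4.5, 1.3 → best response Middle.
Player 1 against (Q, Back): payoffs 6, 3.8, 1.4 → best response Up.
Player 2 against (Up, Front): payoffs 2.3, 5.5 → best response Q.
Player 2 against (Up, Back): payoffs 4.3, 4.1 → best response P.
Player 2 against (Middle, Front): payoffs 5, 4 → best response P.
Player 2 against (Middle, Back): payoffs 1, 4 → best response Q.
Player 2 against (Down, Front): payoffs 3.4, 0.9 → best response P.
Player 2 against (Down, Back): payoffs 2.2, 4.1 → best response Q.
Player 3 against (Up, P): payoffs 0.3, 0.8 → best response Back.
Player 3 against (Up, Q): payoffs 4.3, 2.8 → best response Front.
Player 3 against (Middle, P): payoffs 0.4, 4.9 → best response Back.
Player 3 against (Middle, Q): payoffs 3.7, 2.5 → best response Front.
Player 3 against (Down, P): payoffs 0.3, 5.4 → best response Back.
Player 3 against (Down, Q): payoffs 1.6, 0.4 → best response Front.
No profile is a mutual best response for all players.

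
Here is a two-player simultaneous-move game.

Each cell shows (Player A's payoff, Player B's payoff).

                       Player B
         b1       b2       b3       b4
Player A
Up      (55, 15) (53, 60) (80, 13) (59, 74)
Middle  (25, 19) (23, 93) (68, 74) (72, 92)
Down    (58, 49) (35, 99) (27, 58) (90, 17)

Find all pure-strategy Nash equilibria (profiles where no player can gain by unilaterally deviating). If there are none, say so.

There is no pure-strategy Nash equilibrium.

Check each profile: it is a Nash equilibrium iff no player can strictly gain by switching unilaterally.
(Up, b1): Player A can switch to Down (55 → 58). Not NE.
(Up, b2): Player B can switch to b4 (60 → 74). Not NE.
(Up, b3): Player B can switch to b1 (13 → 15). Not NE.
(Up, b4): Player A can switch to Middle (59 → 72). Not NE.
(Middle, b1): Player A can switch to Up (25 → 55). Not NE.
(Middle, b2): Player A can switch to Up (23 → 53). Not NE.
(Middle, b3): Player A can switch to Up (68 → 80). Not NE.
(Middle, b4): Player A can switch to Down (72 → 90). Not NE.
(Down, b1): Player B can switch to b2 (49 → 99). Not NE.
(Down, b2): Player A can switch to Up (35 → 53). Not NE.
(Down, b3): Player A can switch to Up (27 → 80). Not NE.
(Down, b4): Player B can switch to b1 (17 → 49). Not NE.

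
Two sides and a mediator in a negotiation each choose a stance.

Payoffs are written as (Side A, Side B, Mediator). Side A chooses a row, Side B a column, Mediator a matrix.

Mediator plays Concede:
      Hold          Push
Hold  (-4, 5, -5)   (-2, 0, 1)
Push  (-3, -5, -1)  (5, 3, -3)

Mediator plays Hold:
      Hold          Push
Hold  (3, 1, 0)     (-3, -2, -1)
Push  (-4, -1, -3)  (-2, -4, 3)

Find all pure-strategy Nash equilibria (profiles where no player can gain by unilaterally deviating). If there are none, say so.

Pure NE: (Hold, Hold, Hold)

For each player, find the best response to each opponent profile; mutual best responses are the pure NE.
Side A against (Hold, Concede): payoffs -4, -3 → best response Push.
Side A against (Hold, Hold): payoffs 3, -4 → best response Hold.
Side A against (Push, Concede): payoffs -2, 5 → best response Push.
Side A against (Push, Hold): payoffs -3, -2 → best response Push.
Side B against (Hold, Concede): payoffs 5, 0 → best response Hold.
Side B against (Hold, Hold): payoffs 1, -2 → best response Hold.
Side B against (Push, Concede): payoffs -5, 3 → best response Push.
Side B against (Push, Hold): payoffs -1, -4 → best response Hold.
Mediator against (Hold, Hold): payoffs -5, 0 → best response Hold.
Mediator against (Hold, Push): payoffs 1, -1 → best response Concede.
Mediator against (Push, Hold): payoffs -1, -3 → best response Concede.
Mediator against (Push, Push): payoffs -3, 3 → best response Hold.
Mutual best responses: (Hold, Hold, Hold).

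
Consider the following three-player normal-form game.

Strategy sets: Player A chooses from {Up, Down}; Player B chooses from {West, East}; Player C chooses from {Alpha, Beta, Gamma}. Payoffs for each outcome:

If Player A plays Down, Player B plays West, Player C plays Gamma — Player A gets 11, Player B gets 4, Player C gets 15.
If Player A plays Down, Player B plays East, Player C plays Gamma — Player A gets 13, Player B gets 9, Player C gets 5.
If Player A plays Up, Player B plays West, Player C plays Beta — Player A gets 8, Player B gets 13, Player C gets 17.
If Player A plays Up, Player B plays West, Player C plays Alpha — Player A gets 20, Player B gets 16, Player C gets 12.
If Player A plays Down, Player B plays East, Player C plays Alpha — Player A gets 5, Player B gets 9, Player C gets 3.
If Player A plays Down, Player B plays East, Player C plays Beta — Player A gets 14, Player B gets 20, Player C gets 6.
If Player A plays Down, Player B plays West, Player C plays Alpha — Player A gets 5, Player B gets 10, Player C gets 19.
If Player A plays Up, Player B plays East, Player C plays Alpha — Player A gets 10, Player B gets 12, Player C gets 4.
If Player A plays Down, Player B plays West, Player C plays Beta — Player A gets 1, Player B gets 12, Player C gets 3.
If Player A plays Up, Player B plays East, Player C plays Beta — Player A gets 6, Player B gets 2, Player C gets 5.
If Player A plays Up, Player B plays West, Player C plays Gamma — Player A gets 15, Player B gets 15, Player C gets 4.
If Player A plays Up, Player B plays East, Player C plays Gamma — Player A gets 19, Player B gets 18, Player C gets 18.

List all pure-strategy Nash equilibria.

Pure-strategy Nash equilibria: (Up, West, Beta) and (Up, East, Gamma) and (Down, East, Beta)

Player A against (West, Alpha): payoffs 20, 5 → best response Up.
Player A against (West, Beta): payoffs 8, 1 → best response Up.
Player A against (West, Gamma): payoffs 15, 11 → best response Up.
Player A against (East, Alpha): payoffs 10, 5 → best response Up.
Player A against (East, Beta): payoffs 6, 14 → best response Down.
Player A against (East, Gamma): payoffs 19, 13 → best response Up.
Player B against (Up, Alpha): payoffs 16, 12 → best response West.
Player B against (Up, Beta): payoffs 13, 2 → best response West.
Player B against (Up, Gamma): payoffs 15, 18 → best response East.
Player B against (Down, Alpha): payoffs 10, 9 → best response West.
Player B against (Down, Beta): payoffs 12, 20 → best response East.
Player B against (Down, Gamma): payoffs 4, 9 → best response East.
Player C against (Up, West): payoffs 12, 17, 4 → best response Beta.
Player C against (Up, East): payoffs 4, 5, 18 → best response Gamma.
Player C against (Down, West): payoffs 19, 3, 15 → best response Alpha.
Player C against (Down, East): payoffs 3, 6, 5 → best response Beta.
Mutual best responses: (Up, West, Beta); (Up, East, Gamma); (Down, East, Beta).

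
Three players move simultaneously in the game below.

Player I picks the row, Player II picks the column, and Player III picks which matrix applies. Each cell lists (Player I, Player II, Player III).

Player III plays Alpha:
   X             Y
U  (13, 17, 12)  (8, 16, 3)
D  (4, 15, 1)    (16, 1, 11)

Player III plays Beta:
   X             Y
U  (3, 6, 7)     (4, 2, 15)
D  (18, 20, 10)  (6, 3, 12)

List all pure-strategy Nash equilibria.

For each player, find the best response to each opponent profile; mutual best responses are the pure NE.
Player I against (X, Alpha): payoffs 13, 4 → best response U.
Player I against (X, Beta): payoffs 3, 18 → best response D.
Player I against (Y, Alpha): payoffs 8, 16 → best response D.
Player I against (Y, Beta): payoffs 4, 6 → best response D.
Player II against (U, Alpha): payoffs 17, 16 → best response X.
Player II against (U, Beta): payoffs 6, 2 → best response X.
Player II against (D, Alpha): payoffs 15, 1 → best response X.
Player II against (D, Beta): payoffs 20, 3 → best response X.
Player III against (U, X): payoffs 12, 7 → best response Alpha.
Player III against (U, Y): payoffs 3, 15 → best response Beta.
Player III against (D, X): payoffs 1, 10 → best response Beta.
Player III against (D, Y): payoffs 11, 12 → best response Beta.
Mutual best responses: (U, X, Alpha); (D, X, Beta).

The pure Nash equilibria are (U, X, Alpha); (D, X, Beta).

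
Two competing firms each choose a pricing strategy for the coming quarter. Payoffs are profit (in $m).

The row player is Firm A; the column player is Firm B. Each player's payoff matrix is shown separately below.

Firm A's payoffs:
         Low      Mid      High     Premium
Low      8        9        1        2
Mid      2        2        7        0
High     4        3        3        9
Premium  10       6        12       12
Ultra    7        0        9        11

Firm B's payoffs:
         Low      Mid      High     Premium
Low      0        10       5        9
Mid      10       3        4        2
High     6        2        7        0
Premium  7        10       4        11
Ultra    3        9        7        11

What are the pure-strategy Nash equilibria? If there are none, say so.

For each player, find the best response to each opponent profile; mutual best responses are the pure NE.
Firm A against Low: payoffs 8, 2, 4, 10, 7 → best response Premium.
Firm A against Mid: payoffs 9, 2, 3, 6, 0 → best response Low.
Firm A against High: payoffs 1, 7, 3, 12, 9 → best response Premium.
Firm A against Premium: payoffs 2, 0, 9, 12, 11 → best response Premium.
Firm B against Low: payoffs 0, 10, 5, 9 → best response Mid.
Firm B against Mid: payoffs 10, 3, 4, 2 → best response Low.
Firm B against High: payoffs 6, 2, 7, 0 → best response High.
Firm B against Premium: payoffs 7, 10, 4, 11 → best response Premium.
Firm B against Ultra: payoffs 3, 9, 7, 11 → best response Premium.
Mutual best responses: (Low, Mid); (Premium, Premium).

(Low, Mid); (Premium, Premium)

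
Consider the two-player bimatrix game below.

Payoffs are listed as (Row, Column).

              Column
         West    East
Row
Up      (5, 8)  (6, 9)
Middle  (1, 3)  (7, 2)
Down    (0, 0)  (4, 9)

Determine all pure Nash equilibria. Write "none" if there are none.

For each player, find the best response to each opponent profile; mutual best responses are the pure NE.
Row against West: payoffs 5, 1, 0 → best response Up.
Row against East: payoffs 6, 7, 4 → best response Middle.
Column against Up: payoffs 8, 9 → best response East.
Column against Middle: payoffs 3, 2 → best response West.
Column against Down: payoffs 0, 9 → best response East.
No profile is a mutual best response for all players.

none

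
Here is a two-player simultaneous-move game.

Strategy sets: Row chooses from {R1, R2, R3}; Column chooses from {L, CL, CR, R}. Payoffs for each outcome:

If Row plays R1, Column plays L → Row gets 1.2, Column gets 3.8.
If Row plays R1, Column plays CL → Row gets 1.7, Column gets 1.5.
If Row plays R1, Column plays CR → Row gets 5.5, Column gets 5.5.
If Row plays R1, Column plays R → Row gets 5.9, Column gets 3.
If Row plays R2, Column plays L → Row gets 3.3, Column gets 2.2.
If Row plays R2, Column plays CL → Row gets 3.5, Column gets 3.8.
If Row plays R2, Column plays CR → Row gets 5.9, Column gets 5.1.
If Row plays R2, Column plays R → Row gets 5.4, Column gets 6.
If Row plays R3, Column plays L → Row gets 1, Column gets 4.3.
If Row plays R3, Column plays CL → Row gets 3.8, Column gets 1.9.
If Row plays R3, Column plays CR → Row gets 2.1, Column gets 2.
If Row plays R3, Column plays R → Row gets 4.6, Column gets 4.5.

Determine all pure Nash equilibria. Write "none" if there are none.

none

Row against L: payoffs 1.2, 3.3, 1 → best response R2.
Row against CL: payoffs 1.7, 3.5, 3.8 → best response R3.
Row against CR: payoffs 5.5, 5.9, 2.1 → best response R2.
Row against R: payoffs 5.9, 5.4, 4.6 → best response R1.
Column against R1: payoffs 3.8, 1.5, 5.5, 3 → best response CR.
Column against R2: payoffs 2.2, 3.8, 5.1, 6 → best response R.
Column against R3: payoffs 4.3, 1.9, 2, 4.5 → best response R.
No profile is a mutual best response for all players.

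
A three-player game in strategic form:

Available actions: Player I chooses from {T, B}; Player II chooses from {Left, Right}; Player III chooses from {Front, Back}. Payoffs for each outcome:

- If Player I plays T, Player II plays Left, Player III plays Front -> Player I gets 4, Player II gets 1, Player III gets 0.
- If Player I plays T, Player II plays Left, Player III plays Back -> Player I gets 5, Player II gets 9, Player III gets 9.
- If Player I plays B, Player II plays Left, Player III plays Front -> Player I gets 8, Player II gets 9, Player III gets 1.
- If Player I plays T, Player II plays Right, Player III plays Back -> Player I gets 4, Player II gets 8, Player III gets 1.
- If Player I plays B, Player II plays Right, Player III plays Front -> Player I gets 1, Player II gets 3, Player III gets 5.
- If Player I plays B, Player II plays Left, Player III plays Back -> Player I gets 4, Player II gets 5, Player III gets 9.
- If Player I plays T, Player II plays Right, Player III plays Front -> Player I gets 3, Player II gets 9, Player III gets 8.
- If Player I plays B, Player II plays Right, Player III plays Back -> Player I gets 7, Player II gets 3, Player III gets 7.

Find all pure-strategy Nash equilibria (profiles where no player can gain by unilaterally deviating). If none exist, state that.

(T, Left, Back), (T, Right, Front)

Check each profile: it is a Nash equilibrium iff no player can strictly gain by switching unilaterally.
(T, Left, Front): Player I can switch to B (4 → 8). Not NE.
(T, Left, Back): Player I gets 5, best alternative 4; Player II gets 9, best alternative 8; Player III gets 9, best alternative 0. No profitable deviation — NE.
(T, Right, Front): Player I gets 3, best alternative 1; Player II gets 9, best alternative 1; Player III gets 8, best alternative 1. No profitable deviation — NE.
(T, Right, Back): Player I can switch to B (4 → 7). Not NE.
(B, Left, Front): Player III can switch to Back (1 → 9). Not NE.
(B, Left, Back): Player I can switch to T (4 → 5). Not NE.
(B, Right, Front): Player I can switch to T (1 → 3). Not NE.
(B, Right, Back): Player II can switch to Left (3 → 5). Not NE.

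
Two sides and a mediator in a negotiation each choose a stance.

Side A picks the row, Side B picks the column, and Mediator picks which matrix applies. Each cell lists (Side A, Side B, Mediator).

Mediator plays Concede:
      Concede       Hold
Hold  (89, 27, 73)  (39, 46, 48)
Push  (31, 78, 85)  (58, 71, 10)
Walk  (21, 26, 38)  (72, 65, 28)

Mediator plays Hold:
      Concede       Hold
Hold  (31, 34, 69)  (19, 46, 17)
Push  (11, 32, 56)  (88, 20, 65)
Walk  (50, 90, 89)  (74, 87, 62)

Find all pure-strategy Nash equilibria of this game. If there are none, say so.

Pure NE: (Walk, Concede, Hold)

For each strategy profile, look for a profitable unilateral deviation.
(Hold, Concede, Concede): Side B can switch to Hold (27 → 46). Not NE.
(Hold, Concede, Hold): Side A can switch to Walk (31 → 50). Not NE.
(Hold, Hold, Concede): Side A can switch to Push (39 → 58). Not NE.
(Hold, Hold, Hold): Side A can switch to Push (19 → 88). Not NE.
(Push, Concede, Concede): Side A can switch to Hold (31 → 89). Not NE.
(Push, Concede, Hold): Side A can switch to Hold (11 → 31). Not NE.
(Push, Hold, Concede): Side A can switch to Walk (58 → 72). Not NE.
(Push, Hold, Hold): Side B can switch to Concede (20 → 32). Not NE.
(Walk, Concede, Hold): Side A gets 50, best alternative 31; Side B gets 90, best alternative 87; Mediator gets 89, best alternative 38. No profitable deviation — NE.
(The remaining 3 profiles each have a profitable deviation by the same check.)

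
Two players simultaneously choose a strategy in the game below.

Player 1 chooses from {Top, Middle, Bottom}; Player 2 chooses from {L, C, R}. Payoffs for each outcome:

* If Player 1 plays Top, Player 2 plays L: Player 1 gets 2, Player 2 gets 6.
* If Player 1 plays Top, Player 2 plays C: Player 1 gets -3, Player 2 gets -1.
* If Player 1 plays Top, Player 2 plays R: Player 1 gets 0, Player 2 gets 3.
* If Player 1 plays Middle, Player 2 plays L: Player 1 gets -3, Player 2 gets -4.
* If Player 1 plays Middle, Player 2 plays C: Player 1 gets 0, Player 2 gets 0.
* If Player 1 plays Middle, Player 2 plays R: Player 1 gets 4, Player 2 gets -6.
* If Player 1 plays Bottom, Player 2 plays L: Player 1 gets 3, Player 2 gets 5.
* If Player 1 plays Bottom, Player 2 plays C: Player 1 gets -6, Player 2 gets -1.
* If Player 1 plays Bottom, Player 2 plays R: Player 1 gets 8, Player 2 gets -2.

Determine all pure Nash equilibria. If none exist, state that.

Player 1 against L: payoffs 2, -3, 3 → best response Bottom.
Player 1 against C: payoffs -3, 0, -6 → best response Middle.
Player 1 against R: payoffs 0, 4, 8 → best response Bottom.
Player 2 against Top: payoffs 6, -1, 3 → best response L.
Player 2 against Middle: payoffs -4, 0, -6 → best response C.
Player 2 against Bottom: payoffs 5, -1, -2 → best response L.
Mutual best responses: (Middle, C); (Bottom, L).

The pure Nash equilibria are (Middle, C); (Bottom, L).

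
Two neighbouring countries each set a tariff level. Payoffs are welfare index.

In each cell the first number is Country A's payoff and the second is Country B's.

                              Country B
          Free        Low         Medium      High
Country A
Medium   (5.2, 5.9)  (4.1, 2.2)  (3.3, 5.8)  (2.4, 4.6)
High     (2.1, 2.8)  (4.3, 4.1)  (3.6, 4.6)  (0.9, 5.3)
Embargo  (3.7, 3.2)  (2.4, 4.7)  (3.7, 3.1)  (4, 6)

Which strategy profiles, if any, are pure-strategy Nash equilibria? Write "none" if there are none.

Country A against Free: payoffs 5.2, 2.1, 3.7 → best response Medium.
Country A against Low: payoffs 4.1, 4.3, 2.4 → best response High.
Country A against Medium: payoffs 3.3, 3.6, 3.7 → best response Embargo.
Country A against High: payoffs 2.4, 0.9, 4 → best response Embargo.
Country B against Medium: payoffs 5.9, 2.2, 5.8, 4.6 → best response Free.
Country B against High: payoffs 2.8, 4.1, 4.6, 5.3 → best response High.
Country B against Embargo: payoffs 3.2, 4.7, 3.1, 6 → best response High.
Mutual best responses: (Medium, Free); (Embargo, High).

Pure-strategy Nash equilibria: (Medium, Free); (Embargo, High)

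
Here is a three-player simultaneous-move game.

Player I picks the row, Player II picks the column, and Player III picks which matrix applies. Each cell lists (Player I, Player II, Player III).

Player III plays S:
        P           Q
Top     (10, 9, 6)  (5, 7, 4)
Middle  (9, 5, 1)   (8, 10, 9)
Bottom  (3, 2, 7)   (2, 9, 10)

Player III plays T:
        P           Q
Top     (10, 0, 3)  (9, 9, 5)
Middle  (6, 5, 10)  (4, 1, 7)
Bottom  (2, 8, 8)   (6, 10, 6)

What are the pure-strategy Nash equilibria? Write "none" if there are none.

The pure Nash equilibria are (Top, P, S); (Top, Q, T); (Middle, Q, S).

Player I against (P, S): payoffs 10, 9, 3 → best response Top.
Player I against (P, T): payoffs 10, 6, 2 → best response Top.
Player I against (Q, S): payoffs 5, 8, 2 → best response Middle.
Player I against (Q, T): payoffs 9, 4, 6 → best response Top.
Player II against (Top, S): payoffs 9, 7 → best response P.
Player II against (Top, T): payoffs 0, 9 → best response Q.
Player II against (Middle, S): payoffs 5, 10 → best response Q.
Player II against (Middle, T): payoffs 5, 1 → best response P.
Player II against (Bottom, S): payoffs 2, 9 → best response Q.
Player II against (Bottom, T): payoffs 8, 10 → best response Q.
Player III against (Top, P): payoffs 6, 3 → best response S.
Player III against (Top, Q): payoffs 4, 5 → best response T.
Player III against (Middle, P): payoffs 1, 10 → best response T.
Player III against (Middle, Q): payoffs 9, 7 → best response S.
Player III against (Bottom, P): payoffs 7, 8 → best response T.
Player III against (Bottom, Q): payoffs 10, 6 → best response S.
Mutual best responses: (Top, P, S); (Top, Q, T); (Middle, Q, S).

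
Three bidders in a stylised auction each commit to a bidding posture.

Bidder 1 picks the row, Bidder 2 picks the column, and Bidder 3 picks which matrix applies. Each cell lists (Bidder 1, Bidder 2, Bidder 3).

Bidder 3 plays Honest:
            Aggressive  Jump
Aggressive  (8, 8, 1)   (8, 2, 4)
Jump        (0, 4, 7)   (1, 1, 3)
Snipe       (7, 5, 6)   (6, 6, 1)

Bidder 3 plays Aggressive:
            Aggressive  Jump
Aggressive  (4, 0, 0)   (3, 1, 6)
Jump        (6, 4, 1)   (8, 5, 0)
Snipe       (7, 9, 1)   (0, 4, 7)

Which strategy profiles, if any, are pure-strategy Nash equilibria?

(Aggressive, Aggressive, Honest)

(Aggressive, Aggressive, Honest): Bidder 1 gets 8, best alternative 7; Bidder 2 gets 8, best alternative 2; Bidder 3 gets 1, best alternative 0. No profitable deviation — NE.
(Aggressive, Aggressive, Aggressive): Bidder 1 can switch to Jump (4 → 6). Not NE.
(Aggressive, Jump, Honest): Bidder 2 can switch to Aggressive (2 → 8). Not NE.
(Aggressive, Jump, Aggressive): Bidder 1 can switch to Jump (3 → 8). Not NE.
(Jump, Aggressive, Honest): Bidder 1 can switch to Aggressive (0 → 8). Not NE.
(Jump, Aggressive, Aggressive): Bidder 1 can switch to Snipe (6 → 7). Not NE.
(Jump, Jump, Honest): Bidder 1 can switch to Aggressive (1 → 8). Not NE.
(Jump, Jump, Aggressive): Bidder 3 can switch to Honest (0 → 3). Not NE.
(Snipe, Aggressive, Honest): Bidder 1 can switch to Aggressive (7 → 8). Not NE.
(Snipe, Aggressive, Aggressive): Bidder 3 can switch to Honest (1 → 6). Not NE.
(Snipe, Jump, Honest): Bidder 1 can switch to Aggressive (6 → 8). Not NE.
(The remaining 1 profile has a profitable deviation by the same check.)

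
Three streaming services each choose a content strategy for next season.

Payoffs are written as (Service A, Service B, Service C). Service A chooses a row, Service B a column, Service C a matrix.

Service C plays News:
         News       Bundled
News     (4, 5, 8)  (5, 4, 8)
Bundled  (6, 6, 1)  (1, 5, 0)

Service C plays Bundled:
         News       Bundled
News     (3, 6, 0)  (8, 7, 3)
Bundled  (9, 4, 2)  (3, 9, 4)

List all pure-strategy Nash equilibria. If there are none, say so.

There is no pure-strategy Nash equilibrium.

Service A against (News, News): payoffs 4, 6 → best response Bundled.
Service A against (News, Bundled): payoffs 3, 9 → best response Bundled.
Service A against (Bundled, News): payoffs 5, 1 → best response News.
Service A against (Bundled, Bundled): payoffs 8, 3 → best response News.
Service B against (News, News): payoffs 5, 4 → best response News.
Service B against (News, Bundled): payoffs 6, 7 → best response Bundled.
Service B against (Bundled, News): payoffs 6, 5 → best response News.
Service B against (Bundled, Bundled): payoffs 4, 9 → best response Bundled.
Service C against (News, News): payoffs 8, 0 → best response News.
Service C against (News, Bundled): payoffs 8, 3 → best response News.
Service C against (Bundled, News): payoffs 1, 2 → best response Bundled.
Service C against (Bundled, Bundled): payoffs 0, 4 → best response Bundled.
No profile is a mutual best response for all players.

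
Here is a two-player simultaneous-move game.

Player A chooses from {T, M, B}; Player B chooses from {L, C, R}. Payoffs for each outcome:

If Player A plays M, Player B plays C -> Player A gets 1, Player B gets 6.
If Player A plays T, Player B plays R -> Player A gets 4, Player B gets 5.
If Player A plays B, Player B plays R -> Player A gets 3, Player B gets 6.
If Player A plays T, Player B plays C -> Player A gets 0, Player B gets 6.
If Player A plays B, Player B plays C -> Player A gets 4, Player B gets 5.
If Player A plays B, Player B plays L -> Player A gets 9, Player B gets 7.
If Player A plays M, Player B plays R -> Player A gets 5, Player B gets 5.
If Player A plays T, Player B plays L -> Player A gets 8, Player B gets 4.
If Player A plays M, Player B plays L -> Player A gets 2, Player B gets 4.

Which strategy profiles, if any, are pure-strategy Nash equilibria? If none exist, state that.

(B, L)

Player A against L: payoffs 8, 2, 9 → best response B.
Player A against C: payoffs 0, 1, 4 → best response B.
Player A against R: payoffs 4, 5, 3 → best response M.
Player B against T: payoffs 4, 6, 5 → best response C.
Player B against M: payoffs 4, 6, 5 → best response C.
Player B against B: payoffs 7, 5, 6 → best response L.
Mutual best responses: (B, L).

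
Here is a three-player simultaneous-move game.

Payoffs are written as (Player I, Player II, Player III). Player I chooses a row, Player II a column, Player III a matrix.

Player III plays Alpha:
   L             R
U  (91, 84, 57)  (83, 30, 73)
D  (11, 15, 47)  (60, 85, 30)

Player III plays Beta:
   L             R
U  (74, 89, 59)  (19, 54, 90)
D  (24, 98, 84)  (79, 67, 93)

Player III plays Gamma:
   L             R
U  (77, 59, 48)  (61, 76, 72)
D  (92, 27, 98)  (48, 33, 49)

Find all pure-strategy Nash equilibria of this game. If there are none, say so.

Player I against (L, Alpha): payoffs 91, 11 → best response U.
Player I against (L, Beta): payoffs 74, 24 → best response U.
Player I against (L, Gamma): payoffs 77, 92 → best response D.
Player I against (R, Alpha): payoffs 83, 60 → best response U.
Player I against (R, Beta): payoffs 19, 79 → best response D.
Player I against (R, Gamma): payoffs 61, 48 → best response U.
Player II against (U, Alpha): payoffs 84, 30 → best response L.
Player II against (U, Beta): payoffs 89, 54 → best response L.
Player II against (U, Gamma): payoffs 59, 76 → best response R.
Player II against (D, Alpha): payoffs 15, 85 → best response R.
Player II against (D, Beta): payoffs 98, 67 → best response L.
Player II against (D, Gamma): payoffs 27, 33 → best response R.
Player III against (U, L): payoffs 57, 59, 48 → best response Beta.
Player III against (U, R): payoffs 73, 90, 72 → best response Beta.
Player III against (D, L): payoffs 47, 84, 98 → best response Gamma.
Player III against (D, R): payoffs 30, 93, 49 → best response Beta.
Mutual best responses: (U, L, Beta).

The unique pure-strategy Nash equilibrium is (U, L, Beta).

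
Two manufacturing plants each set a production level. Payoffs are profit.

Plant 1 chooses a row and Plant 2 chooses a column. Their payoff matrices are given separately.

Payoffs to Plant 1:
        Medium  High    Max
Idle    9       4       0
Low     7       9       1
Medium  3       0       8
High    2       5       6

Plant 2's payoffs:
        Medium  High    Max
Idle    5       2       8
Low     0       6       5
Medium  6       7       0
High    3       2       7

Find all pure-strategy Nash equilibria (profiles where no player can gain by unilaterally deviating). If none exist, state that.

Check each profile: it is a Nash equilibrium iff no player can strictly gain by switching unilaterally.
(Idle, Medium): Plant 2 can switch to Max (5 → 8). Not NE.
(Idle, High): Plant 1 can switch to Low (4 → 9). Not NE.
(Idle, Max): Plant 1 can switch to Low (0 → 1). Not NE.
(Low, Medium): Plant 1 can switch to Idle (7 → 9). Not NE.
(Low, High): Plant 1 gets 9, best alternative 5; Plant 2 gets 6, best alternative 5. No profitable deviation — NE.
(Low, Max): Plant 1 can switch to Medium (1 → 8). Not NE.
(Medium, Medium): Plant 1 can switch to Idle (3 → 9). Not NE.
(Medium, High): Plant 1 can switch to Idle (0 → 4). Not NE.
(Medium, Max): Plant 2 can switch to Medium (0 → 6). Not NE.
(High, Medium): Plant 1 can switch to Idle (2 → 9). Not NE.
(High, High): Plant 1 can switch to Low (5 → 9). Not NE.
(High, Max): Plant 1 can switch to Medium (6 → 8). Not NE.

Pure NE: (Low, High)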